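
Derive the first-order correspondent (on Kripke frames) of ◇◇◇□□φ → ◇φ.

This is a Sahlqvist (Geach-type) schema ◇^3□^2φ → □^0◇^1φ.
Minimal-valuation argument: fix x; take any y with xR^3y and any z with xR^0z. Set V(φ) to the set of worlds R-reachable from y in exactly 2 steps. Then □^2φ holds at y, so the antecedent holds at x; validity forces ◇^1φ at z, giving a w with zR^1w and yR^2w.
First-order correspondent: ∀x ∀y (xR³y → ∃w (yR²w ∧ xRw)).

∀x ∀y (xR³y → ∃w (yR²w ∧ xRw))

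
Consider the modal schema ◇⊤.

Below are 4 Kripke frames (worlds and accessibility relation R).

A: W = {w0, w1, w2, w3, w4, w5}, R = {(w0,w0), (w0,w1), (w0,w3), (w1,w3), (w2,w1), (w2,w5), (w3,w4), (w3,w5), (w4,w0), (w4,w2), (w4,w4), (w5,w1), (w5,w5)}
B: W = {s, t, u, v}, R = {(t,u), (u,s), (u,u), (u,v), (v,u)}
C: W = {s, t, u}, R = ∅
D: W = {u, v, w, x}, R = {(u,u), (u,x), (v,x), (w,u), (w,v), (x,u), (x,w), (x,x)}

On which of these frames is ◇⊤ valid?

The schema corresponds to seriality: ∀x ∃y Rxy.
A: holds.
B: fails — world s has no successor.
C: fails — world s has no successor.
D: holds.

A, D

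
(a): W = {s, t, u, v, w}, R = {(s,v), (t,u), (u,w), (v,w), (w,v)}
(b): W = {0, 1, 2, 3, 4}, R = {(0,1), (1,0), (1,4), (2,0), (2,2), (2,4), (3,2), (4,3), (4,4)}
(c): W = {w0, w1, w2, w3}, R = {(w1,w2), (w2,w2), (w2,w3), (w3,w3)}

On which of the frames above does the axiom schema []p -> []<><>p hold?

Frame correspondent (Sahlqvist): forall x forall z (xRz -> exists w (xRw & z R^2 w)) — i.e. a generalized confluence (Geach) condition.
(a): fails — tRu but no w* with tRw* and uR²w*.
(b): ✓.
(c): ✓.
Valid on: (b), (c).

(b), (c)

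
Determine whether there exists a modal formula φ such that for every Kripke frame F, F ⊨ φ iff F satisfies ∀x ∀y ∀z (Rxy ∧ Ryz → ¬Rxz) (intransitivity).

If a class were modally definable it would be closed under surjective bounded morphisms (Goldblatt–Thomason).
The 5-cycle (worlds 0,1,2,3,4 with 0→1→2→3→4→0) is intransitive. Mapping every world to a single reflexive point • is a surjective bounded morphism; the reflexive point is not intransitive (R••∧R•• but R••).
So the class is not modally definable.

Not modally definable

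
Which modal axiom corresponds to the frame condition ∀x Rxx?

□p → p

This is reflexivity; the standard corresponding axiom is T: □p → p.
Suppose □p→p is valid. At any x set V(p)={w : Rxw}. Then □p holds at x, so p holds at x, i.e. Rxx.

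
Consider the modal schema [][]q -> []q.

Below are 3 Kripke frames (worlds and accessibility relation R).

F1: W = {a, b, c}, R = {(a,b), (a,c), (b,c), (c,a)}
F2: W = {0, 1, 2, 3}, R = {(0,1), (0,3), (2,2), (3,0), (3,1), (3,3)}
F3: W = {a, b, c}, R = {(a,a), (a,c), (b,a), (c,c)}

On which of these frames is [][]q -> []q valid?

F2, F3

The schema corresponds to density: forall x forall y (Rxy -> exists z (Rxz & Rzy)).
F1: fails — Rca but no z with Rcz and Rza.
F2: condition met.
F3: condition met.
Valid on: F2, F3.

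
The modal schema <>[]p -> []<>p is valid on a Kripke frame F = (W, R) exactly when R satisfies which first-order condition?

This is the .2 axiom.
It corresponds to convergence: forall x forall y forall z (Rxy & Rxz -> exists w (Ryw & Rzw)).

convergence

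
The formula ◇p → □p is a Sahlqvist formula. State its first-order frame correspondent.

partial functionality: ∀x ∀y ∀z (Rxy ∧ Rxz → y = z)

Suppose ◇p→□p is valid. Take Rxy, Rxz and set V(p)={y}. Then ◇p at x, so □p at x, so p at z, i.e. z=y.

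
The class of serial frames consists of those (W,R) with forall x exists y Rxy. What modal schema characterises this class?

A defining formula is □p → ◇p (the D axiom).

□p → ◇p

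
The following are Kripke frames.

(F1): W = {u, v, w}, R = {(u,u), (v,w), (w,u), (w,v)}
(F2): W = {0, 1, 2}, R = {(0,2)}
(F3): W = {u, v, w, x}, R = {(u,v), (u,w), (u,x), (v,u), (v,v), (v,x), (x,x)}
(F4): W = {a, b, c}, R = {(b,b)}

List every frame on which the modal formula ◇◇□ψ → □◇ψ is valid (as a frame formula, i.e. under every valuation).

The schema corresponds to a generalized confluence (Geach) condition: ∀x ∀y ∀z ((xR²y ∧ xRz) → ∃w (yRw ∧ zRw)).
(F1): fails — vR²v, vRw but no t with vRt and wRt.
(F2): condition met.
(F3): fails — uR²u, uRw but no t with uRt and wRt.
(F4): condition met.
Valid on: (F2), (F4).

(F2), (F4)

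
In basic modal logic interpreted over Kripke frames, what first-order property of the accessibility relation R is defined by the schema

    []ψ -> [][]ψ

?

Transitivity

Suppose □ψ→□□ψ is valid. Take Rxy, Ryz and set V(ψ)={w : Rxw}. Then □ψ at x, so □□ψ at x, so □ψ at y, so ψ at z, i.e. Rxz.
The converse is a direct semantic check.
Frame condition: forall x forall y forall z (Rxy & Ryz -> Rxz).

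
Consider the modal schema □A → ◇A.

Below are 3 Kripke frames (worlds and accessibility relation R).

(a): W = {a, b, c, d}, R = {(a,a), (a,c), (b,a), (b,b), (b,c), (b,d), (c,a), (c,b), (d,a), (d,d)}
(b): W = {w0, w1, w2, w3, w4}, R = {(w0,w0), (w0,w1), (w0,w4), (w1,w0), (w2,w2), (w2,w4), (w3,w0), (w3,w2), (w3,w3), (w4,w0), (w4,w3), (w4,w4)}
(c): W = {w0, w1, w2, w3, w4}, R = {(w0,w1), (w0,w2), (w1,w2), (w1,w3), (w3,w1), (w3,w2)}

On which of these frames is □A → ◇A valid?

(a), (b)

The schema corresponds to seriality: ∀x ∃y Rxy.
(a): holds.
(b): holds.
(c): fails — world w2 has no successor.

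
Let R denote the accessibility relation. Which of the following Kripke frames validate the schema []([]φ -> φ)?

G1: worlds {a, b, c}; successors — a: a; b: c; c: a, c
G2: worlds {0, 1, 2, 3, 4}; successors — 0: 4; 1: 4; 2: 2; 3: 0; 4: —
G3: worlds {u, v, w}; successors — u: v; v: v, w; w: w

G1, G3

The schema corresponds to shift-reflexivity: forall x forall y (Rxy -> Ryy).
G1: condition met.
G2: fails — R04 but not R44.
G3: condition met.
Valid on: G1, G3.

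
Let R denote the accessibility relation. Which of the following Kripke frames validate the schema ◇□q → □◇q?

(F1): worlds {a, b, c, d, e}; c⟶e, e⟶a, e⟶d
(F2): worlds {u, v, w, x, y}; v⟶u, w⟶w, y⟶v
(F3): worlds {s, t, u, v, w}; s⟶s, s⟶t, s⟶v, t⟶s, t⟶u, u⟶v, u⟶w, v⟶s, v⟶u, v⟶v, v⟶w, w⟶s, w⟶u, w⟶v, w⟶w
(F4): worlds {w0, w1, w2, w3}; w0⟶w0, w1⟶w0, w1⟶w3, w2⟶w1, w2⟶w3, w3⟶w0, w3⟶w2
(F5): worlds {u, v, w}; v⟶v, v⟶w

(F3)

This is the axiom for convergence; its first-order frame correspondent is ∀x ∀y ∀z (Rxy ∧ Rxz → ∃w (Ryw ∧ Rzw)).
(F1): fails — Rea and Rea but a and a have no common successor.
(F2): fails — Rvu and Rvu but u and u have no common successor.
(F3): holds.
(F4): fails — Rw3w2 and Rw3w0 but w2 and w0 have no common successor.
(F5): fails — Rvv and Rvw but v and w have no common successor.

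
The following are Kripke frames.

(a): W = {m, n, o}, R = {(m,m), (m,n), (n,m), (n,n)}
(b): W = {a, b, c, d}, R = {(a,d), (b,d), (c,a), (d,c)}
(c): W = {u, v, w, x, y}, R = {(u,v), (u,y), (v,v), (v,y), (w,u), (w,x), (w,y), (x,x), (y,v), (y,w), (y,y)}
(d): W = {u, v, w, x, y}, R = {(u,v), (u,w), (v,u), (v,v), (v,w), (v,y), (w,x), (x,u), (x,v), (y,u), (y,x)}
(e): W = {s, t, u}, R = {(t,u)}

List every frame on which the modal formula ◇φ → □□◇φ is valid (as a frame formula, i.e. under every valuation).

(a), (e)

This is the axiom for a generalized confluence (Geach) condition; its first-order frame correspondent is ∀x ∀y ∀z ((xRy ∧ xR²z) → ∃w (y = w ∧ zRw)).
(a): holds.
(b): fails — aRd, aR²c but no w with d=w and cRw.
(c): fails — uRv, uR²w but no t with v=t and wRt.
(d): fails — uRv, uR²w but no t with v=t and wRt.
(e): holds.
Valid on: (a), (e).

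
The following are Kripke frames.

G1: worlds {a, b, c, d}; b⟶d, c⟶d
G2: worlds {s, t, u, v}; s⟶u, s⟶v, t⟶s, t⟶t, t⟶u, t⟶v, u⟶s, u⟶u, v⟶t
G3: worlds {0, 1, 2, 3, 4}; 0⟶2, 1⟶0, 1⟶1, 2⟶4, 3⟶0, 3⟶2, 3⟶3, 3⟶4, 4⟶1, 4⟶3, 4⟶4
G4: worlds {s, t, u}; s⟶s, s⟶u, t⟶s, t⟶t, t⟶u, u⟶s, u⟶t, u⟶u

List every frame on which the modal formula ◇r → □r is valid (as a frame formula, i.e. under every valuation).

G1

The schema corresponds to partial functionality: ∀x ∀y ∀z (Rxy ∧ Rxz → y = z).
G1: condition met.
G2: fails — s sees both u and v.
G3: fails — 1 sees both 0 and 1.
G4: fails — s sees both s and u.
Valid on: G1.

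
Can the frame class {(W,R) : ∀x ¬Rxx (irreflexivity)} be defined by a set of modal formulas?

No — not modally definable

If a class were modally definable it would be closed under surjective bounded morphisms (Goldblatt–Thomason).
The 5-cycle (worlds a,b,c,d,e with a→b→c→d→e→a) is irreflexive, and the map sending every world to a single reflexive point • is a surjective bounded morphism (forth: every edge maps to (•,•); back: every world has a successor). So any modal formula valid on the 5-cycle is also valid on the reflexive point, which is not irreflexive.
So the class is not modally definable.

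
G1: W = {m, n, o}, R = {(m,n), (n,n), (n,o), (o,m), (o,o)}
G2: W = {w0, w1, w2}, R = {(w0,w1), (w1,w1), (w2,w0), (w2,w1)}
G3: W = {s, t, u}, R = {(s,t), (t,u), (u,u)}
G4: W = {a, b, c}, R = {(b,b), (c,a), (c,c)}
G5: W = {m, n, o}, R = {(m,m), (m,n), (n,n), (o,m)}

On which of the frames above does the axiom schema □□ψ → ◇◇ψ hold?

G1, G2, G3, G5

This is the axiom for a generalized confluence (Geach) condition; its first-order frame correspondent is ∀x ∃w (xR²w ∧ xR²w).
G1: satisfies the condition.
G2: satisfies the condition.
G3: satisfies the condition.
G4: fails — at a but no w with aR²w and aR²w.
G5: satisfies the condition.
Valid on: G1, G2, G3, G5.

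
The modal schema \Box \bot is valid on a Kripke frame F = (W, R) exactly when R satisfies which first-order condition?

emptiness of R

This schema is the Ver axiom.
It corresponds to emptiness of R: \forall x \forall y \neg Rxy.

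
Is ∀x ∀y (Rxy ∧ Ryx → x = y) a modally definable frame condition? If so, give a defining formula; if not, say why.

Any modally definable frame class is closed under surjective bounded morphisms.
The 4-cycle (worlds 0,1,2,3 with 0→1→2→3→0) is antisymmetric. Sending even-indexed worlds to a and odd-indexed worlds to b is a surjective bounded morphism onto the two-world frame with a↔b, which is not antisymmetric.
Hence antisymmetry is not modally definable.

No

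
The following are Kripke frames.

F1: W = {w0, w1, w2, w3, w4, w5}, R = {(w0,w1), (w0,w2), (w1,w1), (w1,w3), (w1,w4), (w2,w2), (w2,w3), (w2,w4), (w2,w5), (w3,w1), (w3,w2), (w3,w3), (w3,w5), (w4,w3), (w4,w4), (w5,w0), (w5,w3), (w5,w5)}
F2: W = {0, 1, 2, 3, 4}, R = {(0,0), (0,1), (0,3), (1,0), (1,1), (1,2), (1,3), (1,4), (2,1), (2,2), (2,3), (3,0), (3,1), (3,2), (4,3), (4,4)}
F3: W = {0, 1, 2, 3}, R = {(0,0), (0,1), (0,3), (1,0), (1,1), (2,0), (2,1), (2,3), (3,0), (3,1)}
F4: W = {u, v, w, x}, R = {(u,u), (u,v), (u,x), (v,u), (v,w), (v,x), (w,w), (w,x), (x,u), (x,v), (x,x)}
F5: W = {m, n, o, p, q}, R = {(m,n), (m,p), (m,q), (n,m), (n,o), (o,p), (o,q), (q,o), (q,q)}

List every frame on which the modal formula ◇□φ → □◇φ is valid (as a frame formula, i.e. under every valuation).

F3, F4

This is the axiom for convergence; its first-order frame correspondent is ∀x ∀y ∀z (Rxy ∧ Rxz → ∃w (Ryw ∧ Rzw)).
F1: fails — Rw5w5 and Rw5w0 but w5 and w0 have no common successor.
F2: fails — R14 and R13 but 4 and 3 have no common successor.
F3: satisfies the condition.
F4: satisfies the condition.
F5: fails — Rmq and Rmp but q and p have no common successor.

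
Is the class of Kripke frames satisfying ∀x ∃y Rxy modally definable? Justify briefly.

The condition is seriality. A defining modal formula is □p → ◇p.
Suppose □p→◇p is valid. At any x set V(p)=W. Then □p at x, so ◇p at x, so x has a successor.

Yes, by □p → ◇p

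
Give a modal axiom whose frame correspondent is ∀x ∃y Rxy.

A defining formula is □p → ◇p (the D axiom).
Suppose □p→◇p is valid. At any x set V(p)=W. Then □p at x, so ◇p at x, so x has a successor.

□p → ◇p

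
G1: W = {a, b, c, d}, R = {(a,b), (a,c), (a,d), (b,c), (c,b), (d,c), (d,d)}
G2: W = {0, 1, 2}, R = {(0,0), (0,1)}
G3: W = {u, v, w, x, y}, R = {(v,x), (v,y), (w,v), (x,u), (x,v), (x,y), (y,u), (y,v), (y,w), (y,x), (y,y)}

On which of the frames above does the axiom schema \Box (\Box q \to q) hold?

The schema corresponds to shift-reflexivity: \forall x \forall y (Rxy \to Ryy).
G1: fails — Rbc but not Rcc.
G2: fails — R01 but not R11.
G3: fails — Ryx but not Rxx.

none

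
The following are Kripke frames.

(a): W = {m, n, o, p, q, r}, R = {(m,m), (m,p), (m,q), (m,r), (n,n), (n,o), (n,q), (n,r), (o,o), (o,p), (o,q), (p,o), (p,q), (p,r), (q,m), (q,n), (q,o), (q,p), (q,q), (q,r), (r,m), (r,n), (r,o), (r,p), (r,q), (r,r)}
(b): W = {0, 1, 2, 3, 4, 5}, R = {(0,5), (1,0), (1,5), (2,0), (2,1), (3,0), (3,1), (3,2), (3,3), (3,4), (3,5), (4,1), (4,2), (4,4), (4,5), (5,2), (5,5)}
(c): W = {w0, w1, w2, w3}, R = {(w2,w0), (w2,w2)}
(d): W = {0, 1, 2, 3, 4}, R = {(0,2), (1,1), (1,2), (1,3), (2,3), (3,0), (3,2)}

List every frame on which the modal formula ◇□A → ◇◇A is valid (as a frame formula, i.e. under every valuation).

Frame correspondent (Sahlqvist): ∀x ∀y (xRy → ∃w (yRw ∧ xR²w)) — i.e. a generalized confluence (Geach) condition.
(a): condition met.
(b): condition met.
(c): fails — w2Rw0 but no w with w0Rw and w2R²w.
(d): condition met.

(a), (b), (d)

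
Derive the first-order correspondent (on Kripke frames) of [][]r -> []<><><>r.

This is a Sahlqvist (Geach-type) schema ◇^0□^2r → □^1◇^3r.
Minimal-valuation argument: fix x; take any y with xR^0y and any z with xR^1z. Set V(r) to the set of worlds R-reachable from y in exactly 2 steps. Then □^2r holds at y, so the antecedent holds at x; validity forces ◇^3r at z, giving a w with zR^3w and yR^2w.
First-order correspondent: forall x forall z (xRz -> exists w (x R^2 w & z R^3 w)).

forall x forall z (xRz -> exists w (x R^2 w & z R^3 w))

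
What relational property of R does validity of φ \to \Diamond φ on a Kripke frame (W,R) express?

Reflexivity

Replacing φ by ¬φ and contraposing gives the equivalent schema □φ → φ.
Suppose □φ→φ is valid. At any x set V(φ)={w : Rxw}. Then □φ holds at x, so φ holds at x, i.e. Rxx.
The converse is a direct semantic check.
Frame condition: \forall x Rxx.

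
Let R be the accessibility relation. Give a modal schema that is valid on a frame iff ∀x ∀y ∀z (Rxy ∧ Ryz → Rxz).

□r → □□r

A defining formula is □r → □□r (the 4 axiom).
Suppose □r→□□r is valid. Take Rxy, Ryz and set V(r)={w : Rxw}. Then □r at x, so □□r at x, so □r at y, so r at z, i.e. Rxz.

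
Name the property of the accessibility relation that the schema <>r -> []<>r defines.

the Euclidean property: forall x forall y forall z (Rxy & Rxz -> Ryz)

This schema is the 5 axiom.
Its frame correspondent is the Euclidean property — forall x forall y forall z (Rxy & Rxz -> Ryz).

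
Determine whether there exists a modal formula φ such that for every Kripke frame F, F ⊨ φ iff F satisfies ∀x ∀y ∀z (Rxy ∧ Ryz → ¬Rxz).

If a class were modally definable it would be closed under surjective bounded morphisms (Goldblatt–Thomason).
The 7-cycle (worlds 0,1,2,3,4,5,6 with 0→1→2→3→4→5→6→0) is intransitive. Mapping every world to a single reflexive point • is a surjective bounded morphism; the reflexive point is not intransitive (R••∧R•• but R••).
So no modal formula (or set of formulas) defines exactly the intransitive frames.

No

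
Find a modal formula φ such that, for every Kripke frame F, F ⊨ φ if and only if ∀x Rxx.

The condition is reflexivity. The T schema □p → p defines it.
Suppose □p→p is valid. At any x set V(p)={w : Rxw}. Then □p holds at x, so p holds at x, i.e. Rxx.

□p → p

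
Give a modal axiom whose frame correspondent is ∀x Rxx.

The condition is reflexivity. The T schema □ψ → ψ defines it.
Suppose □ψ→ψ is valid. At any x set V(ψ)={w : Rxw}. Then □ψ holds at x, so ψ holds at x, i.e. Rxx.

□ψ → ψ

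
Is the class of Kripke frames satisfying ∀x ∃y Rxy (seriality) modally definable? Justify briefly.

Yes — defined by □q → ◇q

Yes: it is seriality, defined by the D schema □q → ◇q.
Suppose □q→◇q is valid. At any x set V(q)=W. Then □q at x, so ◇q at x, so x has a successor.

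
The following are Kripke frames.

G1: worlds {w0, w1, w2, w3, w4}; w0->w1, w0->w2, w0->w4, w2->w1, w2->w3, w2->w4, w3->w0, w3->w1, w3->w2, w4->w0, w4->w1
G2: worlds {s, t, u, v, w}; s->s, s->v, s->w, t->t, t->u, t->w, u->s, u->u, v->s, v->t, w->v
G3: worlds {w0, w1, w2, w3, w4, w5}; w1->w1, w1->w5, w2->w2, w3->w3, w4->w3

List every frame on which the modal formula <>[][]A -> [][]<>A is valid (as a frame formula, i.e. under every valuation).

none

Frame correspondent (Sahlqvist): forall x forall y forall z ((xRy & x R^2 z) -> exists w (y R^2 w & zRw)) — i.e. a generalized confluence (Geach) condition.
G1: fails — w0Rw1, w0R²w0 but no w with w1R²w and w0Rw.
G2: fails — sRw, sR²w but no w* with wR²w* and wRw*.
G3: fails — w1Rw1, w1R²w5 but no w with w1R²w and w5Rw.
Valid on no frame.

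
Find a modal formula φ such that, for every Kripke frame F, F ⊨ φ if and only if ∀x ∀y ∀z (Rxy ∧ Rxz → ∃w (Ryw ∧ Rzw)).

A defining formula is ◇□s → □◇s (the .2 axiom).
Suppose ◇□s→□◇s is valid. Take Rxy, Rxz and set V(s)={w : Ryw}. Then □s at y so ◇□s at x, so □◇s at x, so ◇s at z, giving w with Rzw and Ryw.

◇□s → □◇s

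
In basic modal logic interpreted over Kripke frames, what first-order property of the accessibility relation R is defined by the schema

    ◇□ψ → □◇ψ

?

Suppose ◇□ψ→□◇ψ is valid. Take Rxy, Rxz and set V(ψ)={w : Ryw}. Then □ψ at y so ◇□ψ at x, so □◇ψ at x, so ◇ψ at z, giving w with Rzw and Ryw.

Convergence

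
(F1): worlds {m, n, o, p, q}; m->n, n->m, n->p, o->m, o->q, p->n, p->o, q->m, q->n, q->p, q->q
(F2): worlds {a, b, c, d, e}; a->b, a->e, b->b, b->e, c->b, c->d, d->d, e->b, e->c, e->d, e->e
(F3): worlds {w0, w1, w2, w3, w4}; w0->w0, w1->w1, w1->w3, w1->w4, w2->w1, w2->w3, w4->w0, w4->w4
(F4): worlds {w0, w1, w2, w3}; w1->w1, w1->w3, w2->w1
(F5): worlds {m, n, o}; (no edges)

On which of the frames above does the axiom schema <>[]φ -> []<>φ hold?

The schema corresponds to convergence: forall x forall y forall z (Rxy & Rxz -> exists w (Ryw & Rzw)).
(F1): fails — Rqp and Rqn but p and n have no common successor.
(F2): fails — Rcd and Rcb but d and b have no common successor.
(F3): fails — Rw1w1 and Rw1w3 but w1 and w3 have no common successor.
(F4): fails — Rw1w1 and Rw1w3 but w1 and w3 have no common successor.
(F5): condition met.

(F5)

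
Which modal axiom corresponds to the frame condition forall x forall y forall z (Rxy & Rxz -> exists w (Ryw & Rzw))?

◇□r → □◇r

A defining formula is ◇□r → □◇r (the .2 axiom).
Suppose ◇□r→□◇r is valid. Take Rxy, Rxz and set V(r)={w : Ryw}. Then □r at y so ◇□r at x, so □◇r at x, so ◇r at z, giving w with Rzw and Ryw.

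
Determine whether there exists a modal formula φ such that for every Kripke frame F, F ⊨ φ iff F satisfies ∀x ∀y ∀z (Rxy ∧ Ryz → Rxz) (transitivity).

Yes, by □p → □□p

The condition is transitivity. A defining modal formula is □p → □□p.
Suppose □p→□□p is valid. Take Rxy, Ryz and set V(p)={w : Rxw}. Then □p at x, so □□p at x, so □p at y, so p at z, i.e. Rxz.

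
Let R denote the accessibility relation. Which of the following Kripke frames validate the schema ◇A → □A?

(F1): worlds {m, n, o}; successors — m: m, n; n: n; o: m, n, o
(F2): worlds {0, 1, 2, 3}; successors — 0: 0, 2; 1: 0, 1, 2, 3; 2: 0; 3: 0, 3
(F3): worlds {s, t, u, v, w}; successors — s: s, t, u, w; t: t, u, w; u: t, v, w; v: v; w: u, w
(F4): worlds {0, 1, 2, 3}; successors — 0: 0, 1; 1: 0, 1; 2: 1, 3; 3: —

This is the axiom for partial functionality; its first-order frame correspondent is ∀x ∀y ∀z (Rxy ∧ Rxz → y = z).
(F1): fails — m sees both m and n.
(F2): fails — 0 sees both 0 and 2.
(F3): fails — s sees both s and t.
(F4): fails — 0 sees both 0 and 1.

none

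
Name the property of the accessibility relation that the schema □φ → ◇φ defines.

This schema is the D axiom.
Its frame correspondent is seriality — ∀x ∃y Rxy.

seriality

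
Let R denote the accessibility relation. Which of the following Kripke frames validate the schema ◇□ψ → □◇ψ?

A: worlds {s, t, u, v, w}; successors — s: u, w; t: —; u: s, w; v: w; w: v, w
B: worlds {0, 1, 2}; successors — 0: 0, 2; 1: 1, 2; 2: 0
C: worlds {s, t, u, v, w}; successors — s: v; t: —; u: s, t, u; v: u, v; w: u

Frame correspondent (Sahlqvist): ∀x ∀y ∀z (Rxy ∧ Rxz → ∃w (Ryw ∧ Rzw)) — i.e. convergence.
A: satisfies the condition.
B: fails — R12 and R11 but 2 and 1 have no common successor.
C: fails — Rut and Rut but t and t have no common successor.
Valid on: A.

A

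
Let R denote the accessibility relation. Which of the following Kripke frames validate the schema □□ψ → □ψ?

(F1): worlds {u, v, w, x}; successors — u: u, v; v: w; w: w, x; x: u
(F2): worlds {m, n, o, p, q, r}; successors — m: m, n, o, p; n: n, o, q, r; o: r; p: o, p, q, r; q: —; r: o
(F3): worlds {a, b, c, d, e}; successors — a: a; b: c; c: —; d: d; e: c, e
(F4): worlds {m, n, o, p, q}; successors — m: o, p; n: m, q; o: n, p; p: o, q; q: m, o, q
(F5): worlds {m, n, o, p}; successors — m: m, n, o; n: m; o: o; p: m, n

(F1), (F5)

Frame correspondent (Sahlqvist): ∀x ∀y (Rxy → ∃z (Rxz ∧ Rzy)) — i.e. density.
(F1): holds.
(F2): fails — Ror but no z with Roz and Rzr.
(F3): fails — Rbc but no z with Rbz and Rzc.
(F4): fails — Ron but no z with Roz and Rzn.
(F5): holds.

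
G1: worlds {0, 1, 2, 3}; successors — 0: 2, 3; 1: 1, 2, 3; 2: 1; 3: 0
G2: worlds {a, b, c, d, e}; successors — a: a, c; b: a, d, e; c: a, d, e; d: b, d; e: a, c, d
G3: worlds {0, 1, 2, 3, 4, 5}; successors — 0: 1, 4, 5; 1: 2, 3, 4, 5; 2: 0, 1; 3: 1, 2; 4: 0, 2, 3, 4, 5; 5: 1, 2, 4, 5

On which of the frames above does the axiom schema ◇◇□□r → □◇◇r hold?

G2, G3

This is the axiom for a generalized confluence (Geach) condition; its first-order frame correspondent is ∀x ∀y ∀z ((xR²y ∧ xRz) → ∃w (yR²w ∧ zR²w)).
G1: fails — 0R²0, 0R3 but no w with 0R²w and 3R²w.
G2: satisfies the condition.
G3: satisfies the condition.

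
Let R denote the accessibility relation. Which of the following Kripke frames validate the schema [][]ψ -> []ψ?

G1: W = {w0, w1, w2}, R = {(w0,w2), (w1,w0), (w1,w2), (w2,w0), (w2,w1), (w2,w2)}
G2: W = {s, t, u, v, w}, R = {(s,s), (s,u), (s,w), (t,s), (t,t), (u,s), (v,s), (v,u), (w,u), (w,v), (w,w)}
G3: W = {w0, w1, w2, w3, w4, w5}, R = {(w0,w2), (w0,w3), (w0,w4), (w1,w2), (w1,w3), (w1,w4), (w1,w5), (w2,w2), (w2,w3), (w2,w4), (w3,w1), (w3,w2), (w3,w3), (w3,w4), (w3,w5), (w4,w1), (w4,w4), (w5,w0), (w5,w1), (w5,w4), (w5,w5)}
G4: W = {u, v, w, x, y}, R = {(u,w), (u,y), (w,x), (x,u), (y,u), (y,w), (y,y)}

The schema corresponds to density: forall x forall y (Rxy -> exists z (Rxz & Rzy)).
G1: satisfies the condition.
G2: satisfies the condition.
G3: satisfies the condition.
G4: fails — Rwx but no z with Rwz and Rzx.
Valid on: G1, G2, G3.

G1, G2, G3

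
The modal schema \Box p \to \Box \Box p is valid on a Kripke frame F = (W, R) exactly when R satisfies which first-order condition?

transitivity: \forall x \forall y \forall z (Rxy \wedge Ryz \to Rxz)

This schema is the 4 axiom.
Its frame correspondent is transitivity — \forall x \forall y \forall z (Rxy \wedge Ryz \to Rxz).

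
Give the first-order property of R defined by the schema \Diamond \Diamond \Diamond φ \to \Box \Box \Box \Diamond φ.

This is a Sahlqvist (Geach-type) schema ◇^3□^0φ → □^3◇^1φ.
First-order correspondent: \forall x \forall y \forall z ((x R^3 y \wedge x R^3 z) \to \exists w (y = w \wedge zRw)).

\forall x \forall y \forall z ((x R^3 y \wedge x R^3 z) \to \exists w (y = w \wedge zRw))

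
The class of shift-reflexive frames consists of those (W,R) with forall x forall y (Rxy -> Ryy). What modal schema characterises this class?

The condition is shift-reflexivity. The T□ schema □(□r → r) defines it.
Suppose □(□r→r) is valid. Take Rxy and set V(r)={w : Ryw}. Then at y, □r holds; since □(□r→r) at x, □r→r at y, so r at y, i.e. Ryy.

□(□r → r)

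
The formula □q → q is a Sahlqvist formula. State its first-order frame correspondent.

Suppose □q→q is valid. At any x set V(q)={w : Rxw}. Then □q holds at x, so q holds at x, i.e. Rxx.

reflexivity: ∀x Rxx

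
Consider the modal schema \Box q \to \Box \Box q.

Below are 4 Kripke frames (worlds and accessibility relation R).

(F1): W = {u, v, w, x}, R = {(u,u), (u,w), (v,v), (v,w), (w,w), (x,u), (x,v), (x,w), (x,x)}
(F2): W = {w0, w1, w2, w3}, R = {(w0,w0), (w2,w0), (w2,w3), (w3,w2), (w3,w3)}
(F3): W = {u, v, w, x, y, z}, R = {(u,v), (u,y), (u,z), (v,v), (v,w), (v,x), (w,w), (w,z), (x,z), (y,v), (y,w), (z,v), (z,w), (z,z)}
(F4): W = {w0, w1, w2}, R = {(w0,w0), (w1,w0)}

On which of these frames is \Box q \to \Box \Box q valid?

The schema corresponds to transitivity: \forall x \forall y \forall z (Rxy \wedge Ryz \to Rxz).
(F1): satisfies the condition.
(F2): fails — Rw3w2 and Rw2w0 but not Rw3w0.
(F3): fails — Ruv and Rvw but not Ruw.
(F4): satisfies the condition.
Valid on: (F1), (F4).

(F1), (F4)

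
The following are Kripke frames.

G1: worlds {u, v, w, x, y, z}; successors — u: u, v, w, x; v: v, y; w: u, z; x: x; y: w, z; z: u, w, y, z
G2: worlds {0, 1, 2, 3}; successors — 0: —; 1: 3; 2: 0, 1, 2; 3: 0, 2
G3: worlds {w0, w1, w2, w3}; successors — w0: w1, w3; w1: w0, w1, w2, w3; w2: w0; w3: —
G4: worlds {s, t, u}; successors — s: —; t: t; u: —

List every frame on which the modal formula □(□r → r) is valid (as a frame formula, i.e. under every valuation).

This is the axiom for shift-reflexivity; its first-order frame correspondent is ∀x ∀y (Rxy → Ryy).
G1: fails — Ruw but not Rww.
G2: fails — R20 but not R00.
G3: fails — Rw1w2 but not Rw2w2.
G4: satisfies the condition.
Valid on: G4.

G4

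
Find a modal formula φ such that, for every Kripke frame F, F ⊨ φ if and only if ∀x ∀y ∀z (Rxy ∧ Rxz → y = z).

◇s → □s

This is partial functionality; the standard corresponding axiom is CD: ◇s → □s.
Suppose ◇s→□s is valid. Take Rxy, Rxz and set V(s)={y}. Then ◇s at x, so □s at x, so s at z, i.e. z=y.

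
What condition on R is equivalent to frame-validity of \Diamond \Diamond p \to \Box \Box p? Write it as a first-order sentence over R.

\forall x \forall y \forall z ((x R^2 y \wedge x R^2 z) \to \exists w (y = w \wedge z = w))

This is a Sahlqvist (Geach-type) schema ◇^2□^0p → □^2◇^0p.
First-order correspondent: \forall x \forall y \forall z ((x R^2 y \wedge x R^2 z) \to \exists w (y = w \wedge z = w)).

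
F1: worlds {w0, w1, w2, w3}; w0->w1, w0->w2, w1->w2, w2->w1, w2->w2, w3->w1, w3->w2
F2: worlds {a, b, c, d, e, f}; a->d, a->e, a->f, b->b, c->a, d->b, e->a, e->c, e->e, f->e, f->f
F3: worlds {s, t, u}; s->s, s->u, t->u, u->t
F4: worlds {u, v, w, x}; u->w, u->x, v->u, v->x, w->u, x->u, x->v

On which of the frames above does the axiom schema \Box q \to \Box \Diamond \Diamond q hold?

F1, F3, F4

The schema corresponds to a generalized confluence (Geach) condition: \forall x \forall z (xRz \to \exists w (xRw \wedge z R^2 w)).
F1: satisfies the condition.
F2: fails — aRd but no w with aRw and dR²w.
F3: satisfies the condition.
F4: satisfies the condition.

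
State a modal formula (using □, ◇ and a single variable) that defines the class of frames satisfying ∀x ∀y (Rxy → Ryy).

□(□ψ → ψ)

A defining formula is □(□ψ → ψ) (the T□ axiom).
Suppose □(□ψ→ψ) is valid. Take Rxy and set V(ψ)={w : Ryw}. Then at y, □ψ holds; since □(□ψ→ψ) at x, □ψ→ψ at y, so ψ at y, i.e. Ryy.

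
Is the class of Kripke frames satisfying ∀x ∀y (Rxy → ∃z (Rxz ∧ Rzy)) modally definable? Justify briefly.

Definable; □□q → □q defines it

The condition is density. A defining modal formula is □□q → □q.
Suppose □□q→□q is valid. Take Rxy and set V(q)={w : xR²w}. Then □□q at x, so □q at x, so q at y, i.e. ∃z(Rxz∧Rzy).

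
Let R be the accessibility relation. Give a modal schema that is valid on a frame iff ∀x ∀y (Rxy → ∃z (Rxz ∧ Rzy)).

The condition is density. The C4 schema □□p → □p defines it.

□□p → □p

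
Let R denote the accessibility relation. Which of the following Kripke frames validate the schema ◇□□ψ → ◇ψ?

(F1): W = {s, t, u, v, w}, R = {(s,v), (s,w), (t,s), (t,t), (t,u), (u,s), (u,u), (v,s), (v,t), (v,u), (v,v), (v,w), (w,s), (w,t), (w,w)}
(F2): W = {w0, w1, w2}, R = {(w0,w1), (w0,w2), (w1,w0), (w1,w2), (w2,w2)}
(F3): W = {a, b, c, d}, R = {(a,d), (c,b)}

(F1), (F2)

This is the axiom for a generalized confluence (Geach) condition; its first-order frame correspondent is ∀x ∀y (xRy → ∃w (yR²w ∧ xRw)).
(F1): ✓.
(F2): ✓.
(F3): fails — aRd but no w with dR²w and aRw.
Valid on: (F1), (F2).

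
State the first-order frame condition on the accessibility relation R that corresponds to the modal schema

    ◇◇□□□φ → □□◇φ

∀x ∀y ∀z ((xR²y ∧ xR²z) → ∃w (yR³w ∧ zRw))

This is a Sahlqvist (Geach-type) schema ◇^2□^3φ → □^2◇^1φ.
Minimal-valuation argument: fix x; take any y with xR^2y and any z with xR^2z. Set V(φ) to the set of worlds R-reachable from y in exactly 3 steps. Then □^3φ holds at y, so the antecedent holds at x; validity forces ◇^1φ at z, giving a w with zR^1w and yR^3w.
First-order correspondent: ∀x ∀y ∀z ((xR²y ∧ xR²z) → ∃w (yR³w ∧ zRw)).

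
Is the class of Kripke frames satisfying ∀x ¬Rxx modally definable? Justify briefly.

Modal frame validity is preserved under surjective bounded morphisms.
The 2-cycle (worlds s,t with s→t→s) is irreflexive, and the map sending every world to a single reflexive point • is a surjective bounded morphism (forth: every edge maps to (•,•); back: every world has a successor). So any modal formula valid on the 2-cycle is also valid on the reflexive point, which is not irreflexive.
Hence irreflexivity is not modally definable.

Not modally definable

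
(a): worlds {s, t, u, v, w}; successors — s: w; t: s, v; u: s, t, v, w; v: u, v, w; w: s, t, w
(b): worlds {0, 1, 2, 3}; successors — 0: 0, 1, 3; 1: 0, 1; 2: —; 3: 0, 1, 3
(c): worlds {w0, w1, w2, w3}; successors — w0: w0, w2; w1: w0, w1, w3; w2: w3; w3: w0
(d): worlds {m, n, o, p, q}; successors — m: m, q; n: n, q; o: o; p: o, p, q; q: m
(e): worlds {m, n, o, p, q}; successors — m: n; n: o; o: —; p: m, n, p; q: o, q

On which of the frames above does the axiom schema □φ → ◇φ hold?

(a), (c), (d)

The schema corresponds to seriality: ∀x ∃y Rxy.
(a): satisfies the condition.
(b): fails — world 2 has no successor.
(c): satisfies the condition.
(d): satisfies the condition.
(e): fails — world o has no successor.
Valid on: (a), (c), (d).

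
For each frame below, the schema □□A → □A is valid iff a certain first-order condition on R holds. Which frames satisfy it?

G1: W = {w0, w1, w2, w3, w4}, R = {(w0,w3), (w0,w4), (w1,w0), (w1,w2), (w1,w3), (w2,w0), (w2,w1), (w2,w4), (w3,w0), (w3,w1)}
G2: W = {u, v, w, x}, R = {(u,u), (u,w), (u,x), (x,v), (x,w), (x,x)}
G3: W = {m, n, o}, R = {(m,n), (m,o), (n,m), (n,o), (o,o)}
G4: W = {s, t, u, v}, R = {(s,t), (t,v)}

Frame correspondent (Sahlqvist): ∀x ∀y (Rxy → ∃z (Rxz ∧ Rzy)) — i.e. density.
G1: fails — Rw1w2 but no z with Rw1z and Rzw2.
G2: ✓.
G3: fails — Rnm but no z with Rnz and Rzm.
G4: fails — Rtv but no z with Rtz and Rzv.
Valid on: G2.

G2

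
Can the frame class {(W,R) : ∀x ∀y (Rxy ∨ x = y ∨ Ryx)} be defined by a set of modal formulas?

Not modally definable

If a class were modally definable it would be closed under disjoint unions (Goldblatt–Thomason).
Take 2 disjoint single-world reflexive frames: each is trivially connected, but their disjoint union has 2 worlds with no edge between distinct components, so it is not connected.
Hence connectedness of R is not modally definable.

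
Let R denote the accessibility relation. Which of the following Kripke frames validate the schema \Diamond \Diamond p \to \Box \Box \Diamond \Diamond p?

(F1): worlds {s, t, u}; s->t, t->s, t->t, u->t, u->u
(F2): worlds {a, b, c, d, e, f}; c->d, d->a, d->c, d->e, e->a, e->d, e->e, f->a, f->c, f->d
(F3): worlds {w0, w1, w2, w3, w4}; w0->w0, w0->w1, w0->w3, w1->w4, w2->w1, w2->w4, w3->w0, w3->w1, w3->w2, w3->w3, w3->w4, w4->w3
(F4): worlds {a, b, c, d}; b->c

(F4)

This is the axiom for a generalized confluence (Geach) condition; its first-order frame correspondent is \forall x \forall y \forall z ((x R^2 y \wedge x R^2 z) \to \exists w (y = w \wedge z R^2 w)).
(F1): fails — uR²u, uR²s but no w with u=w and sR²w.
(F2): fails — cR²a, cR²a but no w with a=w and aR²w.
(F3): fails — w0R²w0, w0R²w1 but no w with w0=w and w1R²w.
(F4): holds.
Valid on: (F4).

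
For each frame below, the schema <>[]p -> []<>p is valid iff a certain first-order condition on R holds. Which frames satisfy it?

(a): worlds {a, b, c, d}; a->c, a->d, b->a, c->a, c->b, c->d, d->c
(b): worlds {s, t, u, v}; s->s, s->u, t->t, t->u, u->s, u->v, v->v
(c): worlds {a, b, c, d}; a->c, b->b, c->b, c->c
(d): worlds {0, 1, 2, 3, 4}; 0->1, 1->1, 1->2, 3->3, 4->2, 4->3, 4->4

(c)

The schema corresponds to convergence: forall x forall y forall z (Rxy & Rxz -> exists w (Ryw & Rzw)).
(a): fails — Rac and Rad but c and d have no common successor.
(b): fails — Rtt and Rtu but t and u have no common successor.
(c): ✓.
(d): fails — R12 and R12 but 2 and 2 have no common successor.
Valid on: (c).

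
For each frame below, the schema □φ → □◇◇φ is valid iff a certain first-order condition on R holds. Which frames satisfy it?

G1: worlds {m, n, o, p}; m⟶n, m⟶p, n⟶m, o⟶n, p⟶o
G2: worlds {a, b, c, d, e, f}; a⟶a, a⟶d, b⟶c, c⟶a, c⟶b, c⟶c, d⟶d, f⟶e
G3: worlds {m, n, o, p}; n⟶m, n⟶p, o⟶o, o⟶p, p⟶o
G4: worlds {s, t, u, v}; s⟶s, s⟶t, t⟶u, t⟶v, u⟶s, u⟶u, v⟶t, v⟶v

G4

Frame correspondent (Sahlqvist): ∀x ∀z (xRz → ∃w (xRw ∧ zR²w)) — i.e. a generalized confluence (Geach) condition.
G1: fails — pRo but no w with pRw and oR²w.
G2: fails — fRe but no w with fRw and eR²w.
G3: fails — nRm but no w with nRw and mR²w.
G4: holds.
Valid on: G4.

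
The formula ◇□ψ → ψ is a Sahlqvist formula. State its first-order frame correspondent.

Symmetry

This is frame-equivalent to ψ → □◇ψ (substitute ¬ψ for ψ and contrapose).
Suppose ψ→□◇ψ is valid. Take Rxy and set V(ψ)={x}. Then ψ at x, so □◇ψ at x, so ◇ψ at y, so some z with Ryz has ψ; z=x, i.e. Ryx.
Conversely, any frame satisfying ∀x ∀y (Rxy → Ryx) validates the schema.
Frame condition: ∀x ∀y (Rxy → Ryx).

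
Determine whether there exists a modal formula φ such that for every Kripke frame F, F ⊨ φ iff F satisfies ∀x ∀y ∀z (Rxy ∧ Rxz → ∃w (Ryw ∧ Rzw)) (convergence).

The condition is convergence. A defining modal formula is ◇□r → □◇r.
Suppose ◇□r→□◇r is valid. Take Rxy, Rxz and set V(r)={w : Ryw}. Then □r at y so ◇□r at x, so □◇r at x, so ◇r at z, giving w with Rzw and Ryw.

Definable; ◇□r → □◇r defines it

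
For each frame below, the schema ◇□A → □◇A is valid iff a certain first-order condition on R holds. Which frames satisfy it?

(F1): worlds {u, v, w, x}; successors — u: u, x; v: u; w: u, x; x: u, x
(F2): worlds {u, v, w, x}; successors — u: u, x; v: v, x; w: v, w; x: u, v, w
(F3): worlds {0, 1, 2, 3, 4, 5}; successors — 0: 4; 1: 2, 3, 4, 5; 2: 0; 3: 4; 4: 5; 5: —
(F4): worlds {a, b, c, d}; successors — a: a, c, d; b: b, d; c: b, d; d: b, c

Frame correspondent (Sahlqvist): ∀x ∀y ∀z (Rxy ∧ Rxz → ∃w (Ryw ∧ Rzw)) — i.e. convergence.
(F1): holds.
(F2): fails — Rxw and Rxu but w and u have no common successor.
(F3): fails — R12 and R14 but 2 and 4 have no common successor.
(F4): holds.

(F1), (F4)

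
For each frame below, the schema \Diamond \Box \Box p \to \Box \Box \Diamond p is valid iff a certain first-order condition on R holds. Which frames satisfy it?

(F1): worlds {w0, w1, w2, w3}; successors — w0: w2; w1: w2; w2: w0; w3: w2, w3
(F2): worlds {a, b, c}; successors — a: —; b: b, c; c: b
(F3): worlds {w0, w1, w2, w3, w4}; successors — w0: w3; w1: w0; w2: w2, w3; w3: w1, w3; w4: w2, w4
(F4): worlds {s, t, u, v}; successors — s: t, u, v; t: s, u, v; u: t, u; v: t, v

(F2), (F4)

Frame correspondent (Sahlqvist): \forall x \forall y \forall z ((xRy \wedge x R^2 z) \to \exists w (y R^2 w \wedge zRw)) — i.e. a generalized confluence (Geach) condition.
(F1): fails — w3Rw2, w3R²w2 but no w with w2R²w and w2Rw.
(F2): holds.
(F3): fails — w2Rw2, w2R²w1 but no w with w2R²w and w1Rw.
(F4): holds.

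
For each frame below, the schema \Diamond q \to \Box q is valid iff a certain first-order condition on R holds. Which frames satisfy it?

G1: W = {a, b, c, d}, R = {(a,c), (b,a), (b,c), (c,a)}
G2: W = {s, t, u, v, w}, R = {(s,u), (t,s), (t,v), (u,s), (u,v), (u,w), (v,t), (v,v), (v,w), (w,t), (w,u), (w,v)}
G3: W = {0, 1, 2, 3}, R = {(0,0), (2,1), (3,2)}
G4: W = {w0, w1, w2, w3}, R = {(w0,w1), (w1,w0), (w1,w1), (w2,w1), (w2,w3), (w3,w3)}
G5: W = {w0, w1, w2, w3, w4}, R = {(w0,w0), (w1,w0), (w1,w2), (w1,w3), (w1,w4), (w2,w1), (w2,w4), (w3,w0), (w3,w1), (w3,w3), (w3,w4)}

G3

The schema corresponds to partial functionality: \forall x \forall y \forall z (Rxy \wedge Rxz \to y = z).
G1: fails — b sees both a and c.
G2: fails — t sees both s and v.
G3: ✓.
G4: fails — w1 sees both w0 and w1.
G5: fails — w1 sees both w0 and w2.
Valid on: G3.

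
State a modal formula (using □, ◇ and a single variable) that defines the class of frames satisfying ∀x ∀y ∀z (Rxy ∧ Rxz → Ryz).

◇q → □◇q

The condition is the Euclidean property. The 5 schema ◇q → □◇q defines it.
Suppose ◇q→□◇q is valid. Take Rxy, Rxz and set V(q)={y}. Then ◇q at x, so □◇q at x, so ◇q at z, so some w with Rzw has q; w=y, i.e. Rzy. By symmetry of the argument, Ryz.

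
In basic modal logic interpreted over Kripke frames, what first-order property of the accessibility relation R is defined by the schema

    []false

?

Emptiness of R

□⊥ is valid iff no world has any successor (otherwise □⊥ fails at any world with one).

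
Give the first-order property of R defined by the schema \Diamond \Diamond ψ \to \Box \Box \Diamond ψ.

This is a Sahlqvist (Geach-type) schema ◇^2□^0ψ → □^2◇^1ψ.
Minimal-valuation argument: fix x; take any y with xR^2y and any z with xR^2z. Set V(ψ) to the set of worlds R-reachable from y in exactly 0 steps. Then □^0ψ holds at y, so the antecedent holds at x; validity forces ◇^1ψ at z, giving a w with zR^1w and yR^0w.
First-order correspondent: \forall x \forall y \forall z ((x R^2 y \wedge x R^2 z) \to \exists w (y = w \wedge zRw)).

\forall x \forall y \forall z ((x R^2 y \wedge x R^2 z) \to \exists w (y = w \wedge zRw))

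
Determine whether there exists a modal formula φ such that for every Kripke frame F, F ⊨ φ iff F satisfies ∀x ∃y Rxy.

The condition is seriality. A defining modal formula is □p → ◇p.

Yes, by □p → ◇p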